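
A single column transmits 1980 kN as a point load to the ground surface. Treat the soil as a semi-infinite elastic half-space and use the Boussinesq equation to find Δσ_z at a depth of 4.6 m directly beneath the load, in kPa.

Boussinesq vertical stress below a point load on an elastic half-space:
Δσ_z = 3P/(2πz²) · [1 + (r/z)²]^(−5/2)
r/z = 0/4.6 = 0; [1+(r/z)²]^(−5/2) = 1.
Δσ_z = 3×1980/(2π×4.6²) × 1 = 44.678 × 1 = 44.68 kPa

Δσ_z ≈ 44.7 kPa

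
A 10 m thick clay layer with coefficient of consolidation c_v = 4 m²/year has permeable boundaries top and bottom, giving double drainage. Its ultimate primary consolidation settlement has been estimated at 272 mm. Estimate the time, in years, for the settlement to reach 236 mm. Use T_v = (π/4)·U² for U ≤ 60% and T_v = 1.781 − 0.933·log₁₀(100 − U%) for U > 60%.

Drainage path length: H_d = H/2 = 5 m (double drainage).
U = S(t)/S_ult = 236/272 = 0.8676.
U > 60%: T_v = 1.781 − 0.933·log₁₀(100 − 86.765) = 0.73442.
t = T_v·H_d²/c_v = 0.73442×5²/4 = 4.59 years.

t ≈ 4.59 years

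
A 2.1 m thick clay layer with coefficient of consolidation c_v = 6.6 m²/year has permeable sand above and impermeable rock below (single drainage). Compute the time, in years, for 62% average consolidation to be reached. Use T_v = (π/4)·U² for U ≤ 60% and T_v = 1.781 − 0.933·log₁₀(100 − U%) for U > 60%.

t ≈ 0.205 years

Drainage path length: H_d = H = 2.1 m (single drainage).
U > 60%: T_v = 1.781 − 0.933·log₁₀(100 − 62) = 0.30706.
t = T_v·H_d²/c_v = 0.30706×2.1²/6.6 = 0.2052 years.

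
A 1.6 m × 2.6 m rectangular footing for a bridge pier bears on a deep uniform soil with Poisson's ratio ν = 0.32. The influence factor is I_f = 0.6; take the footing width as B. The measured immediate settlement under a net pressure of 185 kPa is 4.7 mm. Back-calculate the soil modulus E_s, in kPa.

E_s ≈ 33900 kPa

S_e = q·B·(1−ν²)/E_s · I_f  ⇒  E_s = q·B·(1−ν²)·I_f / S_e.
E_s = 185 × 1.6 × 0.8976 × 0.6 / 0.0047 = 33920 kPa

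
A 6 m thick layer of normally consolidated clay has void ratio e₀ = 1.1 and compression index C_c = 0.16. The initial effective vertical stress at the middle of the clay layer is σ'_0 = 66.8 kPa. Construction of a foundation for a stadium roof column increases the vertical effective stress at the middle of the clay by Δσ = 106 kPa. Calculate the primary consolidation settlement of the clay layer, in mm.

S_c ≈ 189 mm

Final effective stress: σ'_f = σ'_0 + Δσ = 66.8 + 106 = 172.8 kPa.
Normally consolidated clay, so the full stress increment lies on the virgin compression line:
S_c = C_c·H/(1+e₀)·log₁₀(σ'_f/σ'_0) = 0.16×6/(1+1.1)×log₁₀(172.8/66.8)
    = 0.45714 × 0.41277 = 0.1887 m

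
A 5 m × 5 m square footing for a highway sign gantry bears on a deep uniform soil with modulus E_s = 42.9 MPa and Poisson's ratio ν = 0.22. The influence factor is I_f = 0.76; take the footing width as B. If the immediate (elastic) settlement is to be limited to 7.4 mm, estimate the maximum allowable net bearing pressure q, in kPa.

q ≈ 87.8 kPa

E_s = 42.9 MPa = 42900 kPa.
S_e = q·B·(1−ν²)/E_s · I_f  ⇒  q = S_e·E_s / (B·(1−ν²)·I_f).
q = 0.0074 × 42900 / (5 × 0.9516 × 0.76) = 87.79 kPa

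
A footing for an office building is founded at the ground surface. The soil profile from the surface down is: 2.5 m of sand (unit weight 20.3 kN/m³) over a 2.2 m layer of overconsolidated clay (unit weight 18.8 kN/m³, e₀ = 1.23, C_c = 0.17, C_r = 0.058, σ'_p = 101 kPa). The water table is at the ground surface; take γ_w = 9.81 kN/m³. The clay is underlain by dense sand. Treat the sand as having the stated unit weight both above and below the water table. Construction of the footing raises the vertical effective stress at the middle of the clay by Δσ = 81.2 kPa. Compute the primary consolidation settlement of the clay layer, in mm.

S_c ≈ 36.5 mm

Mid-depth of clay below the ground surface: z = 2.5 + 2.2/2 = 3.6 m.
Total vertical stress at mid-clay: σ_v = 20.3×2.5 + 18.8×1.1 = 71.43 kPa.
Pore pressure: u = 9.81×(3.6 − 0) = 35.316 kPa.
Initial effective stress: σ'_0 = σ_v − u = 71.43 − 35.316 = 36.114 kPa.
Final effective stress: σ'_f = 36.114 + 81.2 = 117.31 kPa.
σ'_f = 117.31 > σ'_p = 101 kPa, so the stress path crosses the preconsolidation pressure — recompression up to σ'_p, then virgin compression beyond:
S_c = H/(1+e₀)·[C_r·log₁₀(σ'_p/σ'_0) + C_c·log₁₀(σ'_f/σ'_p)]
    = 2.2/2.23 × [0.058×log₁₀(101/36.114) + 0.17×log₁₀(117.31/101)]
    = 0.98655 × [0.025905 + 0.011052] = 0.03646 m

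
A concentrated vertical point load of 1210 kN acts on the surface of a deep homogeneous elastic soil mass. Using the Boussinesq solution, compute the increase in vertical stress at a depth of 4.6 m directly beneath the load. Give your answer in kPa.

Boussinesq vertical stress below a point load on an elastic half-space:
Δσ_z = 3P/(2πz²) · [1 + (r/z)²]^(−5/2)
r/z = 0/4.6 = 0; [1+(r/z)²]^(−5/2) = 1.
Δσ_z = 3×1210/(2π×4.6²) × 1 = 27.303 × 1 = 27.3 kPa

Δσ_z ≈ 27.3 kPa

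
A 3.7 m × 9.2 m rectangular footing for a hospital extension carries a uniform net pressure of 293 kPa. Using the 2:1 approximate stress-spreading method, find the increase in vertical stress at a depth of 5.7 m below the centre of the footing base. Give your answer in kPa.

Δσ_z ≈ 71.2 kPa

By the 2:1 method the load spreads at 1 horizontal : 2 vertical, so at depth z the loaded area has grown by z in each plan dimension:
Δσ = qBL/((B+z)(L+z)) = 293×3.7×9.2/((3.7+5.7)(9.2+5.7)) = 71.21 kPa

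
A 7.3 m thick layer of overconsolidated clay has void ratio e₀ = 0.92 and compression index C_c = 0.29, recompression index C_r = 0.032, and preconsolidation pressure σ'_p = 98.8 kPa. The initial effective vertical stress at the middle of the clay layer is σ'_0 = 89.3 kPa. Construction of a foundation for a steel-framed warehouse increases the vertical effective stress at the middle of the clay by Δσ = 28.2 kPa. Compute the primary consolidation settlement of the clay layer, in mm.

S_c ≈ 88.3 mm

Final effective stress: σ'_f = 89.3 + 28.2 = 117.5 kPa.
σ'_f = 117.5 > σ'_p = 98.8 kPa, so the stress path crosses the preconsolidation pressure — recompression up to σ'_p, then virgin compression beyond:
S_c = H/(1+e₀)·[C_r·log₁₀(σ'_p/σ'_0) + C_c·log₁₀(σ'_f/σ'_p)]
    = 7.3/1.92 × [0.032×log₁₀(98.8/89.3) + 0.29×log₁₀(117.5/98.8)]
    = 3.8021 × [0.001405 + 0.021831] = 0.08835 m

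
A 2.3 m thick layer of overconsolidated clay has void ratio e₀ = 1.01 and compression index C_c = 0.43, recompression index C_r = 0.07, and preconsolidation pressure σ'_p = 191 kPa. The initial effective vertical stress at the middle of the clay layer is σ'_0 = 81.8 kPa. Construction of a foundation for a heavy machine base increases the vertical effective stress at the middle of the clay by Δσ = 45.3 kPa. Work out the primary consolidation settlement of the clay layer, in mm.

Final effective stress: σ'_f = 81.8 + 45.3 = 127.1 kPa.
σ'_f = 127.1 ≤ σ'_p = 191 kPa, so the clay remains overconsolidated and only the recompression index applies:
S_c = C_r·H/(1+e₀)·log₁₀(σ'_f/σ'_0) = 0.07×2.3/2.01×log₁₀(127.1/81.8)
    = 0.080101 × 0.19139 = 0.01533 m

S_c ≈ 15.3 mm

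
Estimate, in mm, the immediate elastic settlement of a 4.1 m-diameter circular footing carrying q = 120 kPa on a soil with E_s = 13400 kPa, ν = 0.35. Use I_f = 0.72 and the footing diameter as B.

Immediate (elastic) settlement: S_e = q·B·(1−ν²)/E_s · I_f.
S_e = 120 × 4.1 × (1 − 0.35²) / 13400 × 0.72
    = 120 × 4.1 × 0.8775 / 13400 × 0.72
    = 0.0232 m = 23.2 mm

S_e ≈ 23.2 mm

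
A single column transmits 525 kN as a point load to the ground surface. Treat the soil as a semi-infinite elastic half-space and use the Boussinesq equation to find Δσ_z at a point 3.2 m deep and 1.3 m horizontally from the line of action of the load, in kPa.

Boussinesq vertical stress below a point load on an elastic half-space:
Δσ_z = 3P/(2πz²) · [1 + (r/z)²]^(−5/2)
r/z = 1.3/3.2 = 0.40625; [1+(r/z)²]^(−5/2) = 0.68257.
Δσ_z = 3×525/(2π×3.2²) × 0.68257 = 24.479 × 0.68257 = 16.71 kPa

Δσ_z ≈ 16.7 kPa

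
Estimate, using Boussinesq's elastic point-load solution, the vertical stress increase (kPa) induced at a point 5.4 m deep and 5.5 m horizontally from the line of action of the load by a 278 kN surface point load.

Δσ_z ≈ 0.768 kPa

Boussinesq vertical stress below a point load on an elastic half-space:
Δσ_z = 3P/(2πz²) · [1 + (r/z)²]^(−5/2)
r/z = 5.5/5.4 = 1.0185; [1+(r/z)²]^(−5/2) = 0.16878.
Δσ_z = 3×278/(2π×5.4²) × 0.16878 = 4.552 × 0.16878 = 0.7683 kPa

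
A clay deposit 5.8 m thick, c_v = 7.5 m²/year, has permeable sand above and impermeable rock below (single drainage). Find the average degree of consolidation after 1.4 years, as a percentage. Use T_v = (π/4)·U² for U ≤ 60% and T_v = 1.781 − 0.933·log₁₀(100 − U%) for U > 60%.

U ≈ 62.5 %

Drainage path length: H_d = H = 5.8 m (single drainage).
T_v = c_v·t/H_d² = 7.5×1.4/5.8² = 0.31213.
T_v = 0.31213 corresponds to the U > 60% branch:
U = 1 − 10^((1.781 − T_v)/0.933)/100 = 0.6247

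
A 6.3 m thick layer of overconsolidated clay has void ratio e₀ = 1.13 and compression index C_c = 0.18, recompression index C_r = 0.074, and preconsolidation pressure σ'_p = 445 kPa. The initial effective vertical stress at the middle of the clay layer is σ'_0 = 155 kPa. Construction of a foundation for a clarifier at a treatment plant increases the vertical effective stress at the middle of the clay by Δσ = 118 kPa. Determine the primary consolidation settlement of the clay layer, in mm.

Final effective stress: σ'_f = 155 + 118 = 273 kPa.
σ'_f = 273 ≤ σ'_p = 445 kPa, so the clay remains overconsolidated and only the recompression index applies:
S_c = C_r·H/(1+e₀)·log₁₀(σ'_f/σ'_0) = 0.074×6.3/2.13×log₁₀(273/155)
    = 0.21887 × 0.24583 = 0.0538 m

S_c ≈ 53.8 mm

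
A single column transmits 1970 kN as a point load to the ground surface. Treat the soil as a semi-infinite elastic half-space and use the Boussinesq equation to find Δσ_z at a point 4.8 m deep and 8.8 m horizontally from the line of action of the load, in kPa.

Boussinesq vertical stress below a point load on an elastic half-space:
Δσ_z = 3P/(2πz²) · [1 + (r/z)²]^(−5/2)
r/z = 8.8/4.8 = 1.8333; [1+(r/z)²]^(−5/2) = 0.025177.
Δσ_z = 3×1970/(2π×4.8²) × 0.025177 = 40.825 × 0.025177 = 1.028 kPa

Δσ_z ≈ 1.03 kPa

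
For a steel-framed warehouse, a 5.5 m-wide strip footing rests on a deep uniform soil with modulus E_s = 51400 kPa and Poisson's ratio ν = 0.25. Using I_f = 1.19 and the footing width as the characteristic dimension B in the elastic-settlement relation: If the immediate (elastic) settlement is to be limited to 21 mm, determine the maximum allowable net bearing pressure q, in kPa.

q ≈ 176 kPa

S_e = q·B·(1−ν²)/E_s · I_f  ⇒  q = S_e·E_s / (B·(1−ν²)·I_f).
q = 0.021 × 51400 / (5.5 × 0.9375 × 1.19) = 175.9 kPa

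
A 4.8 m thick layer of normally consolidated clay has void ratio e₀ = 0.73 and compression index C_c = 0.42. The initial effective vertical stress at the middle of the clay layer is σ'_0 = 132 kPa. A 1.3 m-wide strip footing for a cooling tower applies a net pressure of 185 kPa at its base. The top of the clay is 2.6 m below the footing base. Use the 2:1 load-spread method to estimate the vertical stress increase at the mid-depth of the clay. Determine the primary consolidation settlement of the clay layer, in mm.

S_c ≈ 129 mm

Mid-depth of clay below the footing base: z = 2.6 + 4.8/2 = 5 m.
Stress increase at mid-clay by the 2:1 spreading method:
Δσ = qB/(B+z) = 185×1.3/(1.3+5) = 38.175 kPa
Final effective stress: σ'_f = σ'_0 + Δσ = 132 + 38.175 = 170.18 kPa.
Normally consolidated clay, so the full stress increment lies on the virgin compression line:
S_c = C_c·H/(1+e₀)·log₁₀(σ'_f/σ'_0) = 0.42×4.8/(1+0.73)×log₁₀(170.18/132)
    = 1.1653 × 0.11033 = 0.1286 m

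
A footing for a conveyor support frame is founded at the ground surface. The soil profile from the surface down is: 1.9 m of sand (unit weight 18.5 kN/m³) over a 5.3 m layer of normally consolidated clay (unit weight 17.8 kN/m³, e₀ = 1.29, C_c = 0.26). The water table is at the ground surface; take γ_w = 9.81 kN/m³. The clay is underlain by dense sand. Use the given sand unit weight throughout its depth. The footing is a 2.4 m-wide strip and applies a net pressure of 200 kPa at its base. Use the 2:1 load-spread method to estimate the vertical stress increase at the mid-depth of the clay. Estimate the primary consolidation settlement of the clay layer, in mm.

Mid-depth of clay below the ground surface: z = 1.9 + 5.3/2 = 4.55 m.
Total vertical stress at mid-clay: σ_v = 18.5×1.9 + 17.8×2.65 = 82.32 kPa.
Pore pressure: u = 9.81×(4.55 − 0) = 44.636 kPa.
Initial effective stress: σ'_0 = σ_v − u = 82.32 − 44.636 = 37.684 kPa.
Stress increase at mid-clay by the 2:1 spreading method:
Δσ = qB/(B+z) = 200×2.4/(2.4+4.55) = 69.065 kPa
Final effective stress: σ'_f = σ'_0 + Δσ = 37.684 + 69.065 = 106.75 kPa.
Normally consolidated clay, so the full stress increment lies on the virgin compression line:
S_c = C_c·H/(1+e₀)·log₁₀(σ'_f/σ'_0) = 0.26×5.3/(1+1.29)×log₁₀(106.75/37.684)
    = 0.60175 × 0.45221 = 0.2721 m

S_c ≈ 272 mm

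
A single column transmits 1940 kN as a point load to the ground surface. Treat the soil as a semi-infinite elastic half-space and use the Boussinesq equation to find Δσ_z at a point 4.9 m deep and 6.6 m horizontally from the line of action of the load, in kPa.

Boussinesq vertical stress below a point load on an elastic half-space:
Δσ_z = 3P/(2πz²) · [1 + (r/z)²]^(−5/2)
r/z = 6.6/4.9 = 1.3469; [1+(r/z)²]^(−5/2) = 0.075265.
Δσ_z = 3×1940/(2π×4.9²) × 0.075265 = 38.579 × 0.075265 = 2.904 kPa

Δσ_z ≈ 2.9 kPa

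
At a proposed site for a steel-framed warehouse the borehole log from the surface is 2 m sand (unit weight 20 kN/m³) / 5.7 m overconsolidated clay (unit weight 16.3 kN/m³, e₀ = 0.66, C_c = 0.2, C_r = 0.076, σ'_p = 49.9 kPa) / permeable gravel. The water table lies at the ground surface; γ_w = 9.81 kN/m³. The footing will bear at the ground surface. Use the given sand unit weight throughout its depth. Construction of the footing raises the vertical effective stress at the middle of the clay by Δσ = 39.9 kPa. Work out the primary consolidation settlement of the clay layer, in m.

S_c ≈ 0.164 m

Mid-depth of clay below the ground surface: z = 2 + 5.7/2 = 4.85 m.
Total vertical stress at mid-clay: σ_v = 20×2 + 16.3×2.85 = 86.455 kPa.
Pore pressure: u = 9.81×(4.85 − 0) = 47.578 kPa.
Initial effective stress: σ'_0 = σ_v − u = 86.455 − 47.578 = 38.877 kPa.
Final effective stress: σ'_f = 38.877 + 39.9 = 78.777 kPa.
σ'_f = 78.777 > σ'_p = 49.9 kPa, so the stress path crosses the preconsolidation pressure — recompression up to σ'_p, then virgin compression beyond:
S_c = H/(1+e₀)·[C_r·log₁₀(σ'_p/σ'_0) + C_c·log₁₀(σ'_f/σ'_p)]
    = 5.7/1.66 × [0.076×log₁₀(49.9/38.877) + 0.2×log₁₀(78.777/49.9)]
    = 3.4337 × [0.008239 + 0.03966] = 0.1645 m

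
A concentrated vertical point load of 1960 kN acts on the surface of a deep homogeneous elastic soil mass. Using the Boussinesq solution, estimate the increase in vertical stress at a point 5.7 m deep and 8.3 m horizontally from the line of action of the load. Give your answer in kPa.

Boussinesq vertical stress below a point load on an elastic half-space:
Δσ_z = 3P/(2πz²) · [1 + (r/z)²]^(−5/2)
r/z = 8.3/5.7 = 1.4561; [1+(r/z)²]^(−5/2) = 0.058142.
Δσ_z = 3×1960/(2π×5.7²) × 0.058142 = 28.804 × 0.058142 = 1.675 kPa

Δσ_z ≈ 1.67 kPa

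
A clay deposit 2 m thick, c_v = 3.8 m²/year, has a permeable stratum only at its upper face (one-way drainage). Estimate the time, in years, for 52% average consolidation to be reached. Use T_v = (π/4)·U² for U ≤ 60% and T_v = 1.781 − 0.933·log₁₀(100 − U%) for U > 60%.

Drainage path length: H_d = H = 2 m (single drainage).
U ≤ 60%: T_v = (π/4)·U² = (π/4)×0.52² = 0.21237.
t = T_v·H_d²/c_v = 0.21237×2²/3.8 = 0.2235 years.

t ≈ 0.224 years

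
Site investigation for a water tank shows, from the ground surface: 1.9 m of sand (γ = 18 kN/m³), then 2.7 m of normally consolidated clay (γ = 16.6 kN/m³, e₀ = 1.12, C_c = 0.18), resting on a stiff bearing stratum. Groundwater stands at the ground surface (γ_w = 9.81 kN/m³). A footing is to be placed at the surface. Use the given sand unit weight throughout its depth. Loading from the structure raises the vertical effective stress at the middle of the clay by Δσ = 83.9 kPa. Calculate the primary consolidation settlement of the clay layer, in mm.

S_c ≈ 147 mm

Mid-depth of clay below the ground surface: z = 1.9 + 2.7/2 = 3.25 m.
Total vertical stress at mid-clay: σ_v = 18×1.9 + 16.6×1.35 = 56.61 kPa.
Pore pressure: u = 9.81×(3.25 − 0) = 31.883 kPa.
Initial effective stress: σ'_0 = σ_v − u = 56.61 − 31.883 = 24.727 kPa.
Final effective stress: σ'_f = σ'_0 + Δσ = 24.727 + 83.9 = 108.63 kPa.
Normally consolidated clay, so the full stress increment lies on the virgin compression line:
S_c = C_c·H/(1+e₀)·log₁₀(σ'_f/σ'_0) = 0.18×2.7/(1+1.12)×log₁₀(108.63/24.727)
    = 0.22925 × 0.64278 = 0.1474 m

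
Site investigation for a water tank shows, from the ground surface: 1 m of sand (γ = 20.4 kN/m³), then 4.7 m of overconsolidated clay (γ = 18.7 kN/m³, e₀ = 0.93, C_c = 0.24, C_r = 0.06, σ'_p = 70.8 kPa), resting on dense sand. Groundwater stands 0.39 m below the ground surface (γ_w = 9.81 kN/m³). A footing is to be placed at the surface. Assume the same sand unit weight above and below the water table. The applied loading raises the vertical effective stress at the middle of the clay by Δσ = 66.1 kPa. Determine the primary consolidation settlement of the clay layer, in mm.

Mid-depth of clay below the ground surface: z = 1 + 4.7/2 = 3.35 m.
Total vertical stress at mid-clay: σ_v = 20.4×1 + 18.7×2.35 = 64.345 kPa.
Pore pressure: u = 9.81×(3.35 − 0.39) = 29.038 kPa.
Initial effective stress: σ'_0 = σ_v − u = 64.345 − 29.038 = 35.307 kPa.
Final effective stress: σ'_f = 35.307 + 66.1 = 101.41 kPa.
σ'_f = 101.41 > σ'_p = 70.8 kPa, so the stress path crosses the preconsolidation pressure — recompression up to σ'_p, then virgin compression beyond:
S_c = H/(1+e₀)·[C_r·log₁₀(σ'_p/σ'_0) + C_c·log₁₀(σ'_f/σ'_p)]
    = 4.7/1.93 × [0.06×log₁₀(70.8/35.307) + 0.24×log₁₀(101.41/70.8)]
    = 2.4352 × [0.01813 + 0.037451] = 0.1354 m

S_c ≈ 135 mm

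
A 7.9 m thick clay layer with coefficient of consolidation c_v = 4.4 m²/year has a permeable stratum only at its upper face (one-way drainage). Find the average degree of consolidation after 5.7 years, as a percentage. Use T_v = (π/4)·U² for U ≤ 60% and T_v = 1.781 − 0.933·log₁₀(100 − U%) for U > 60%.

U ≈ 69.9 %

Drainage path length: H_d = H = 7.9 m (single drainage).
T_v = c_v·t/H_d² = 4.4×5.7/7.9² = 0.40186.
T_v = 0.40186 corresponds to the U > 60% branch:
U = 1 − 10^((1.781 − T_v)/0.933)/100 = 0.6993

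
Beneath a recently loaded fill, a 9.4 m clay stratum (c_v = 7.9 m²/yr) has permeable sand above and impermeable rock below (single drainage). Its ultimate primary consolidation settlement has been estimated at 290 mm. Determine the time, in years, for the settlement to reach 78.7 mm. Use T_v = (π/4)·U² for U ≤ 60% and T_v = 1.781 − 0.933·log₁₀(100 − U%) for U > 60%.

t ≈ 0.647 years

Drainage path length: H_d = H = 9.4 m (single drainage).
U = S(t)/S_ult = 78.7/290 = 0.2714.
U ≤ 60%: T_v = (π/4)·U² = (π/4)×0.27138² = 0.057842.
t = T_v·H_d²/c_v = 0.057842×9.4²/7.9 = 0.647 years.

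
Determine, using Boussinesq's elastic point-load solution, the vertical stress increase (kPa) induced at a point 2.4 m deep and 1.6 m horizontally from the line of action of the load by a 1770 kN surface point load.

Δσ_z ≈ 58.5 kPa

Boussinesq vertical stress below a point load on an elastic half-space:
Δσ_z = 3P/(2πz²) · [1 + (r/z)²]^(−5/2)
r/z = 1.6/2.4 = 0.66667; [1+(r/z)²]^(−5/2) = 0.39879.
Δσ_z = 3×1770/(2π×2.4²) × 0.39879 = 146.72 × 0.39879 = 58.51 kPa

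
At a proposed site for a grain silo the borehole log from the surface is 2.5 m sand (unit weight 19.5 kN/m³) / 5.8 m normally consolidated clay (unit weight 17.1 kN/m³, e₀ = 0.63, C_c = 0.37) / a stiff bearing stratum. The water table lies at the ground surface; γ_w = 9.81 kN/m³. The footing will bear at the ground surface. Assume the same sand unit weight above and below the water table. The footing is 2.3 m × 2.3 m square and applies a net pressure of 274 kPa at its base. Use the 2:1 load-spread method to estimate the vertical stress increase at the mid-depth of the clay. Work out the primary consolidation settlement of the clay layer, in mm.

S_c ≈ 246 mm

Mid-depth of clay below the ground surface: z = 2.5 + 5.8/2 = 5.4 m.
Total vertical stress at mid-clay: σ_v = 19.5×2.5 + 17.1×2.9 = 98.34 kPa.
Pore pressure: u = 9.81×(5.4 − 0) = 52.974 kPa.
Initial effective stress: σ'_0 = σ_v − u = 98.34 − 52.974 = 45.366 kPa.
Stress increase at mid-clay by the 2:1 spreading method:
Δσ = qBL/((B+z)(L+z)) = 274×2.3×2.3/((2.3+5.4)(2.3+5.4)) = 24.447 kPa
Final effective stress: σ'_f = σ'_0 + Δσ = 45.366 + 24.447 = 69.813 kPa.
Normally consolidated clay, so the full stress increment lies on the virgin compression line:
S_c = C_c·H/(1+e₀)·log₁₀(σ'_f/σ'_0) = 0.37×5.8/(1+0.63)×log₁₀(69.813/45.366)
    = 1.3166 × 0.18721 = 0.2465 m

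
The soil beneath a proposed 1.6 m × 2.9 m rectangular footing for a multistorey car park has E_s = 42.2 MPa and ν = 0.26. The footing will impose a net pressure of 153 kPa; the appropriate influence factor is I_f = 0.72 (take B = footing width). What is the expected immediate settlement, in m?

S_e ≈ 0.00389 m

Immediate (elastic) settlement: S_e = q·B·(1−ν²)/E_s · I_f.
E_s = 42.2 MPa = 42200 kPa.
S_e = 153 × 1.6 × (1 − 0.26²) / 42200 × 0.72
    = 153 × 1.6 × 0.9324 / 42200 × 0.72
    = 0.003894 m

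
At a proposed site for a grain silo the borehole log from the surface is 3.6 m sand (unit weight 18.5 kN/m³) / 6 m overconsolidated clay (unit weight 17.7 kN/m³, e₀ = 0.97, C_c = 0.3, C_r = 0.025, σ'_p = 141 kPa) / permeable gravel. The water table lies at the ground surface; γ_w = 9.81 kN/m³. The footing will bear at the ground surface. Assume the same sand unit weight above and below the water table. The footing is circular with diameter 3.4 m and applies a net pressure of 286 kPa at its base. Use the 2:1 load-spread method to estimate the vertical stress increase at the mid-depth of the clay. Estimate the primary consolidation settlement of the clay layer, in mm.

S_c ≈ 15.6 mm

Mid-depth of clay below the ground surface: z = 3.6 + 6/2 = 6.6 m.
Total vertical stress at mid-clay: σ_v = 18.5×3.6 + 17.7×3 = 119.7 kPa.
Pore pressure: u = 9.81×(6.6 − 0) = 64.746 kPa.
Initial effective stress: σ'_0 = σ_v − u = 119.7 − 64.746 = 54.954 kPa.
Stress increase at mid-clay by the 2:1 spreading method:
Δσ ≈ qD²/(D+z)² = 286×3.4²/(3.4+6.6)² = 33.062 kPa
Final effective stress: σ'_f = 54.954 + 33.062 = 88.016 kPa.
σ'_f = 88.016 ≤ σ'_p = 141 kPa, so the clay remains overconsolidated and only the recompression index applies:
S_c = C_r·H/(1+e₀)·log₁₀(σ'_f/σ'_0) = 0.025×6/1.97×log₁₀(88.016/54.954)
    = 0.076143 × 0.20456 = 0.01558 m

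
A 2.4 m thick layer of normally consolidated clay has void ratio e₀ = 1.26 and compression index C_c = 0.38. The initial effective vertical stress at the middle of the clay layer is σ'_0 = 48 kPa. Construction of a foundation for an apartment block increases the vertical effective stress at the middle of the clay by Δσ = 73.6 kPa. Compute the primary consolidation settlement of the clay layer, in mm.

Final effective stress: σ'_f = σ'_0 + Δσ = 48 + 73.6 = 121.6 kPa.
Normally consolidated clay, so the full stress increment lies on the virgin compression line:
S_c = C_c·H/(1+e₀)·log₁₀(σ'_f/σ'_0) = 0.38×2.4/(1+1.26)×log₁₀(121.6/48)
    = 0.40354 × 0.40369 = 0.1629 m

S_c ≈ 163 mm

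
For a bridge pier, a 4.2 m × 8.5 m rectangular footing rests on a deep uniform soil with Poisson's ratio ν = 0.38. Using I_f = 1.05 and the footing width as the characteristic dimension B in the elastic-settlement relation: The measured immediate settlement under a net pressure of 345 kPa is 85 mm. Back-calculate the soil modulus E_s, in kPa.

S_e = q·B·(1−ν²)/E_s · I_f  ⇒  E_s = q·B·(1−ν²)·I_f / S_e.
E_s = 345 × 4.2 × 0.8556 × 1.05 / 0.085 = 15310 kPa

E_s ≈ 15300 kPa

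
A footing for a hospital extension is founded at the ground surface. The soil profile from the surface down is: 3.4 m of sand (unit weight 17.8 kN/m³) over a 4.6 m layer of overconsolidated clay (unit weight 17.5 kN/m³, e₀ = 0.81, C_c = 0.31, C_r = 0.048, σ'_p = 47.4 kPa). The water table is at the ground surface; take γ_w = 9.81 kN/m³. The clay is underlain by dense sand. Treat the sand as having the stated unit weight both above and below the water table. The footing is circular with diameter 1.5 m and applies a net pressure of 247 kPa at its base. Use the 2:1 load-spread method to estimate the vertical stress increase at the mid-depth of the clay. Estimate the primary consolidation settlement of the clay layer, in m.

Mid-depth of clay below the ground surface: z = 3.4 + 4.6/2 = 5.7 m.
Total vertical stress at mid-clay: σ_v = 17.8×3.4 + 17.5×2.3 = 100.77 kPa.
Pore pressure: u = 9.81×(5.7 − 0) = 55.917 kPa.
Initial effective stress: σ'_0 = σ_v − u = 100.77 − 55.917 = 44.853 kPa.
Stress increase at mid-clay by the 2:1 spreading method:
Δσ ≈ qD²/(D+z)² = 247×1.5²/(1.5+5.7)² = 10.72 kPa
Final effective stress: σ'_f = 44.853 + 10.72 = 55.573 kPa.
σ'_f = 55.573 > σ'_p = 47.4 kPa, so the stress path crosses the preconsolidation pressure — recompression up to σ'_p, then virgin compression beyond:
S_c = H/(1+e₀)·[C_r·log₁₀(σ'_p/σ'_0) + C_c·log₁₀(σ'_f/σ'_p)]
    = 4.6/1.81 × [0.048×log₁₀(47.4/44.853) + 0.31×log₁₀(55.573/47.4)]
    = 2.5414 × [0.0011514 + 0.021417] = 0.05736 m

S_c ≈ 0.0574 m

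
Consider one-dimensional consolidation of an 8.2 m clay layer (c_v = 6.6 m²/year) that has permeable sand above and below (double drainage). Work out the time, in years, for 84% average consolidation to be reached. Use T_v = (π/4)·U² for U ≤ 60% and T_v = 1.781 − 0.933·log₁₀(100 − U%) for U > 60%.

t ≈ 1.67 years

Drainage path length: H_d = H/2 = 4.1 m (double drainage).
U > 60%: T_v = 1.781 − 0.933·log₁₀(100 − 84) = 0.65756.
t = T_v·H_d²/c_v = 0.65756×4.1²/6.6 = 1.675 years.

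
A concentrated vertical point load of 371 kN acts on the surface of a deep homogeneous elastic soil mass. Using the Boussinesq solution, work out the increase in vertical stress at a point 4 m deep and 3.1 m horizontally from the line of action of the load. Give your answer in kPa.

Δσ_z ≈ 3.42 kPa

Boussinesq vertical stress below a point load on an elastic half-space:
Δσ_z = 3P/(2πz²) · [1 + (r/z)²]^(−5/2)
r/z = 3.1/4 = 0.775; [1+(r/z)²]^(−5/2) = 0.30851.
Δσ_z = 3×371/(2π×4²) × 0.30851 = 11.071 × 0.30851 = 3.416 kPa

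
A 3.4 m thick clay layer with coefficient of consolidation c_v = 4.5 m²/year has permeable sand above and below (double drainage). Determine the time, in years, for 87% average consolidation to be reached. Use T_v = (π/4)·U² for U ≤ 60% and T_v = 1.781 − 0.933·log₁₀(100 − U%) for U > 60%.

t ≈ 0.476 years

Drainage path length: H_d = H/2 = 1.7 m (double drainage).
U > 60%: T_v = 1.781 − 0.933·log₁₀(100 − 87) = 0.74169.
t = T_v·H_d²/c_v = 0.74169×1.7²/4.5 = 0.4763 years.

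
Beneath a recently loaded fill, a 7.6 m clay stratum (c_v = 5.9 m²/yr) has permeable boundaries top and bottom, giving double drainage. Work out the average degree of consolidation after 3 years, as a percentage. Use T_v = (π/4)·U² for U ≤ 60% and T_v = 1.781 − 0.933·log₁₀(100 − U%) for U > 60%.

U ≈ 96.1 %

Drainage path length: H_d = H/2 = 3.8 m (double drainage).
T_v = c_v·t/H_d² = 5.9×3/3.8² = 1.2258.
T_v = 1.2258 corresponds to the U > 60% branch:
U = 1 − 10^((1.781 − T_v)/0.933)/100 = 0.9606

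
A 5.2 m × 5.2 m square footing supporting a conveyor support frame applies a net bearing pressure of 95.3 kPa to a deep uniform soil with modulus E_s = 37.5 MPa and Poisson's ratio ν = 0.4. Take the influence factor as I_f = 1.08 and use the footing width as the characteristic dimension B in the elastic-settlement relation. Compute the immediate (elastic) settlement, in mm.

S_e ≈ 12 mm

Immediate (elastic) settlement: S_e = q·B·(1−ν²)/E_s · I_f.
E_s = 37.5 MPa = 37500 kPa.
S_e = 95.3 × 5.2 × (1 − 0.4²) / 37500 × 1.08
    = 95.3 × 5.2 × 0.84 / 37500 × 1.08
    = 0.01199 m = 11.99 mm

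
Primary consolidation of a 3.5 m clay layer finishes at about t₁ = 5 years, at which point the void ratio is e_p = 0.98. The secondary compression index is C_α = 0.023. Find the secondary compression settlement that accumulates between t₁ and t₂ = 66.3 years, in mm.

Secondary compression: S_s = C_α·H/(1+e_p)·log₁₀(t₂/t₁)
S_s = 0.023×3.5/(1+0.98)×log₁₀(66.3/5)
    = 0.04066 × 1.123 = 0.04564 m

S_s ≈ 45.6 mm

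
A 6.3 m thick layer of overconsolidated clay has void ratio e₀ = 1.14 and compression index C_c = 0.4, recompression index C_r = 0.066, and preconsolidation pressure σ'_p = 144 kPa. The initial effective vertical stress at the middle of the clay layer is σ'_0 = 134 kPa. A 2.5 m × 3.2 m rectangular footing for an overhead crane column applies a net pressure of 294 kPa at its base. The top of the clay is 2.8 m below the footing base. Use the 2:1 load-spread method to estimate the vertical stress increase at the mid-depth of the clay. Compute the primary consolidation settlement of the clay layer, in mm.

Mid-depth of clay below the footing base: z = 2.8 + 6.3/2 = 5.95 m.
Stress increase at mid-clay by the 2:1 spreading method:
Δσ = qBL/((B+z)(L+z)) = 294×2.5×3.2/((2.5+5.95)(3.2+5.95)) = 30.42 kPa
Final effective stress: σ'_f = 134 + 30.42 = 164.42 kPa.
σ'_f = 164.42 > σ'_p = 144 kPa, so the stress path crosses the preconsolidation pressure — recompression up to σ'_p, then virgin compression beyond:
S_c = H/(1+e₀)·[C_r·log₁₀(σ'_p/σ'_0) + C_c·log₁₀(σ'_f/σ'_p)]
    = 6.3/2.14 × [0.066×log₁₀(144/134) + 0.4×log₁₀(164.42/144)]
    = 2.9439 × [0.002063 + 0.023037] = 0.07389 m

S_c ≈ 73.9 mm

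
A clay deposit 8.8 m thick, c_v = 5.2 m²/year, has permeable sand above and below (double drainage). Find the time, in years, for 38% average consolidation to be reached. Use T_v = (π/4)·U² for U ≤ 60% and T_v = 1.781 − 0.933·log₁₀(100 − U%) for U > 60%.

Drainage path length: H_d = H/2 = 4.4 m (double drainage).
U ≤ 60%: T_v = (π/4)·U² = (π/4)×0.38² = 0.11341.
t = T_v·H_d²/c_v = 0.11341×4.4²/5.2 = 0.4222 years.

t ≈ 0.422 years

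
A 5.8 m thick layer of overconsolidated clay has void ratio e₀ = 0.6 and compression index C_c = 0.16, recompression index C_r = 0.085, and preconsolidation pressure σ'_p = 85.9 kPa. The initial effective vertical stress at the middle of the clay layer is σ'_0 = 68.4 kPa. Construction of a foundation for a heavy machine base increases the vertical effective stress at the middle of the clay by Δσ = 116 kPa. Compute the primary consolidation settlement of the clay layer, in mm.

S_c ≈ 223 mm

Final effective stress: σ'_f = 68.4 + 116 = 184.4 kPa.
σ'_f = 184.4 > σ'_p = 85.9 kPa, so the stress path crosses the preconsolidation pressure — recompression up to σ'_p, then virgin compression beyond:
S_c = H/(1+e₀)·[C_r·log₁₀(σ'_p/σ'_0) + C_c·log₁₀(σ'_f/σ'_p)]
    = 5.8/1.6 × [0.085×log₁₀(85.9/68.4) + 0.16×log₁₀(184.4/85.9)]
    = 3.625 × [0.0084097 + 0.053083] = 0.2229 m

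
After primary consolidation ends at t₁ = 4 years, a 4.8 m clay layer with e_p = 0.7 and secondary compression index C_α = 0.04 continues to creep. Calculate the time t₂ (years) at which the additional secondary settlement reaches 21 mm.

t₂ ≈ 6.14 years

S_s = C_α·H/(1+e_p)·log₁₀(t₂/t₁) ⇒ log₁₀(t₂/t₁) = S_s·(1+e_p)/(C_α·H).
log₁₀(t₂/t₁) = 0.021 × (1+0.7) / (0.04×4.8) = 0.1859
t₂ = t₁ × 10^0.1859 = 4 × 1.534 = 6.138 years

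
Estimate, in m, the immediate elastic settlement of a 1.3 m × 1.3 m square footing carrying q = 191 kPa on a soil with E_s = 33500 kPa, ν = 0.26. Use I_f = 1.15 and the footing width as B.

Immediate (elastic) settlement: S_e = q·B·(1−ν²)/E_s · I_f.
S_e = 191 × 1.3 × (1 − 0.26²) / 33500 × 1.15
    = 191 × 1.3 × 0.9324 / 33500 × 1.15
    = 0.007948 m

S_e ≈ 0.00795 m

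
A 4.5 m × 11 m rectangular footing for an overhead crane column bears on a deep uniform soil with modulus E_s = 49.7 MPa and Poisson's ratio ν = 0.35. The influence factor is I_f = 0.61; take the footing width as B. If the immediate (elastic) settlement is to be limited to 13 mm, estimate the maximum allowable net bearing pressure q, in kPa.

E_s = 49.7 MPa = 49700 kPa.
S_e = q·B·(1−ν²)/E_s · I_f  ⇒  q = S_e·E_s / (B·(1−ν²)·I_f).
q = 0.013 × 49700 / (4.5 × 0.8775 × 0.61) = 268.2 kPa

q ≈ 268 kPa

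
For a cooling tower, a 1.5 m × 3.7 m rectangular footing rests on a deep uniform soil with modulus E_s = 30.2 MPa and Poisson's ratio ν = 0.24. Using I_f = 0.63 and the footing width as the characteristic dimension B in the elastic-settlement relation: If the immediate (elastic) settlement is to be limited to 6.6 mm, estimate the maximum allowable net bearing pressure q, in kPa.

q ≈ 224 kPa

E_s = 30.2 MPa = 30200 kPa.
S_e = q·B·(1−ν²)/E_s · I_f  ⇒  q = S_e·E_s / (B·(1−ν²)·I_f).
q = 0.0066 × 30200 / (1.5 × 0.9424 × 0.63) = 223.8 kPa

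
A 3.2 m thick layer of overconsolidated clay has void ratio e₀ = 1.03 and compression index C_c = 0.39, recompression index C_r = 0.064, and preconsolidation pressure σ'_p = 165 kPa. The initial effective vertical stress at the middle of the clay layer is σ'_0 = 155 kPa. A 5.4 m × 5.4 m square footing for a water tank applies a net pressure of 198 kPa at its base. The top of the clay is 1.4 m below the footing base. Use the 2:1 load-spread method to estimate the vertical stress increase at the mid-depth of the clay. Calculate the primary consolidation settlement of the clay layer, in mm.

Mid-depth of clay below the footing base: z = 1.4 + 3.2/2 = 3 m.
Stress increase at mid-clay by the 2:1 spreading method:
Δσ = qBL/((B+z)(L+z)) = 198×5.4×5.4/((5.4+3)(5.4+3)) = 81.827 kPa
Final effective stress: σ'_f = 155 + 81.827 = 236.83 kPa.
σ'_f = 236.83 > σ'_p = 165 kPa, so the stress path crosses the preconsolidation pressure — recompression up to σ'_p, then virgin compression beyond:
S_c = H/(1+e₀)·[C_r·log₁₀(σ'_p/σ'_0) + C_c·log₁₀(σ'_f/σ'_p)]
    = 3.2/2.03 × [0.064×log₁₀(165/155) + 0.39×log₁₀(236.83/165)]
    = 1.5764 × [0.0017377 + 0.061212] = 0.09923 m

S_c ≈ 99.2 mm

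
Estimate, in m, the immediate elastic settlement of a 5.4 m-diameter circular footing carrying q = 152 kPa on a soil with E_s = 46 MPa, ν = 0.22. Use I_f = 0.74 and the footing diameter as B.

S_e ≈ 0.0126 m

Immediate (elastic) settlement: S_e = q·B·(1−ν²)/E_s · I_f.
E_s = 46 MPa = 46000 kPa.
S_e = 152 × 5.4 × (1 − 0.22²) / 46000 × 0.74
    = 152 × 5.4 × 0.9516 / 46000 × 0.74
    = 0.01257 m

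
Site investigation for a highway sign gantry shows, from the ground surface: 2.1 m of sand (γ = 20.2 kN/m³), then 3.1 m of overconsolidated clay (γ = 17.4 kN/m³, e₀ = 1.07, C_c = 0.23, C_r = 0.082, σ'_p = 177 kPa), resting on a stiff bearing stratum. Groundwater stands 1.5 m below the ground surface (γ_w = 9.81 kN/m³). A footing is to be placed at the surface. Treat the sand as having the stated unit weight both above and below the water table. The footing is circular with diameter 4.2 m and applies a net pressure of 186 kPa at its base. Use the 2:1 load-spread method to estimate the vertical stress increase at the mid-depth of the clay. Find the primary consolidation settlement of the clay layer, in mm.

S_c ≈ 39.6 mm

Mid-depth of clay below the ground surface: z = 2.1 + 3.1/2 = 3.65 m.
Total vertical stress at mid-clay: σ_v = 20.2×2.1 + 17.4×1.55 = 69.39 kPa.
Pore pressure: u = 9.81×(3.65 − 1.5) = 21.091 kPa.
Initial effective stress: σ'_0 = σ_v − u = 69.39 − 21.091 = 48.299 kPa.
Stress increase at mid-clay by the 2:1 spreading method:
Δσ ≈ qD²/(D+z)² = 186×4.2²/(4.2+3.65)² = 53.244 kPa
Final effective stress: σ'_f = 48.299 + 53.244 = 101.54 kPa.
σ'_f = 101.54 ≤ σ'_p = 177 kPa, so the clay remains overconsolidated and only the recompression index applies:
S_c = C_r·H/(1+e₀)·log₁₀(σ'_f/σ'_0) = 0.082×3.1/2.07×log₁₀(101.54/48.299)
    = 0.1228 × 0.3227 = 0.03963 m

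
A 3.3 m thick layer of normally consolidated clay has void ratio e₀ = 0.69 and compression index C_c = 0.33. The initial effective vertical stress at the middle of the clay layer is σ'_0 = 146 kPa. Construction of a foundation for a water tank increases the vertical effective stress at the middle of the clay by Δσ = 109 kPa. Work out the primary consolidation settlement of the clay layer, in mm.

Final effective stress: σ'_f = σ'_0 + Δσ = 146 + 109 = 255 kPa.
Normally consolidated clay, so the full stress increment lies on the virgin compression line:
S_c = C_c·H/(1+e₀)·log₁₀(σ'_f/σ'_0) = 0.33×3.3/(1+0.69)×log₁₀(255/146)
    = 0.64438 × 0.24219 = 0.1561 m

S_c ≈ 156 mm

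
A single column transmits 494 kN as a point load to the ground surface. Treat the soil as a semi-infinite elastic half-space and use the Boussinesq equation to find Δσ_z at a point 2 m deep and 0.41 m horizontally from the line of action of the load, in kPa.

Boussinesq vertical stress below a point load on an elastic half-space:
Δσ_z = 3P/(2πz²) · [1 + (r/z)²]^(−5/2)
r/z = 0.41/2 = 0.205; [1+(r/z)²]^(−5/2) = 0.9022.
Δσ_z = 3×494/(2π×2²) × 0.9022 = 58.967 × 0.9022 = 53.2 kPa

Δσ_z ≈ 53.2 kPa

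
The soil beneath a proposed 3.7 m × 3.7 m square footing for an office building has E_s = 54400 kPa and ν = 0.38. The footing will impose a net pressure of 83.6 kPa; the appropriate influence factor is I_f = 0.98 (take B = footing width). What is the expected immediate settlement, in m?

S_e ≈ 0.00477 m

Immediate (elastic) settlement: S_e = q·B·(1−ν²)/E_s · I_f.
S_e = 83.6 × 3.7 × (1 − 0.38²) / 54400 × 0.98
    = 83.6 × 3.7 × 0.8556 / 54400 × 0.98
    = 0.004768 m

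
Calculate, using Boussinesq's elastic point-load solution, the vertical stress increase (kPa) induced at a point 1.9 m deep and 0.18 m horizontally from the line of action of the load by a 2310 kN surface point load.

Boussinesq vertical stress below a point load on an elastic half-space:
Δσ_z = 3P/(2πz²) · [1 + (r/z)²]^(−5/2)
r/z = 0.18/1.9 = 0.094737; [1+(r/z)²]^(−5/2) = 0.97791.
Δσ_z = 3×2310/(2π×1.9²) × 0.97791 = 305.52 × 0.97791 = 298.8 kPa

Δσ_z ≈ 299 kPa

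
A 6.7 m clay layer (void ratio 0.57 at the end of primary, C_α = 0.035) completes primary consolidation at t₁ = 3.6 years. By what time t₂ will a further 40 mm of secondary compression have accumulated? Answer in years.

t₂ ≈ 6.67 years

S_s = C_α·H/(1+e_p)·log₁₀(t₂/t₁) ⇒ log₁₀(t₂/t₁) = S_s·(1+e_p)/(C_α·H).
log₁₀(t₂/t₁) = 0.04 × (1+0.57) / (0.035×6.7) = 0.2678
t₂ = t₁ × 10^0.2678 = 3.6 × 1.853 = 6.67 years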